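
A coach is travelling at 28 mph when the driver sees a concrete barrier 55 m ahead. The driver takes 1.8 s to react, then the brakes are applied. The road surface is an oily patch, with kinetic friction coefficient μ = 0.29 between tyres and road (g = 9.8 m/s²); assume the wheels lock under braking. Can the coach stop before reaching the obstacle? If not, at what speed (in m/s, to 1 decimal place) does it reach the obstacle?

Yes — it stops about 4.9 m short of the obstacle, so it never reaches it

28 mph × 0.44704 = 12.5171 m/s.
a = μg = 0.29 × 9.8 = 2.842 m/s².
Reaction distance = 12.5171 × 1.8 = 22.531 m.
Braking distance = v²/(2a) = 156.678 / 5.684 = 27.565 m.
Total stopping distance = 22.531 + 27.565 = 50.096 m, vs 55 m available — it stops with 55 − 50.096 = 4.904 m to spare.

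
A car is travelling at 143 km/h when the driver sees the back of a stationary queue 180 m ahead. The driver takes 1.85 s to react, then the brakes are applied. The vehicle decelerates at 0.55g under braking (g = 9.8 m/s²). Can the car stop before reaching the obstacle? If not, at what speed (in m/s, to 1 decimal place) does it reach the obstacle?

143 km/h ÷ 3.6 = 39.7222 m/s.
a = 0.55 × 9.8 = 5.390 m/s².
Reaction distance = 39.7222 × 1.85 = 73.486 m.
Braking distance needed to stop: v²/(2a) = 1577.853 / 10.780 = 146.369 m, so total needed = 73.486 + 146.369 = 219.855 m > 180 m — it cannot stop.
Distance remaining when braking begins: 180 − 73.486 = 106.514 m.
v² = v₀² − 2a·d = 1577.853 − 2 × 5.390 × 106.514 = 429.632 m²/s².
v = √429.632 = 20.728 m/s.

No — it strikes the obstacle at 20.7 m/s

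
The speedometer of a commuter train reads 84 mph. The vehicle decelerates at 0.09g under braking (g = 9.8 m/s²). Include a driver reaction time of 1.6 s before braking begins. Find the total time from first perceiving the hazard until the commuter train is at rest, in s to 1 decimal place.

Total time ≈ 44.2 s

84 mph × 0.44704 = 37.5514 m/s.
a = 0.09 × 9.8 = 0.882 m/s².
Braking time = v/a = 37.5514 / 0.882 = 42.575 s.
Total = 1.6 + 42.575 = 44.175 s.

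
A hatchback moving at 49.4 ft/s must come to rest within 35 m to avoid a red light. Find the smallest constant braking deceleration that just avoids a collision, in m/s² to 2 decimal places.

49.4 ft/s × 0.3048 = 15.0571 m/s.
v² = 2a·d ⇒ a = v²/(2d) = 15.0571² / (2 × 35.000) = 226.716 / 70.000 = 3.2388 m/s².

Required deceleration ≈ 3.24 m/s²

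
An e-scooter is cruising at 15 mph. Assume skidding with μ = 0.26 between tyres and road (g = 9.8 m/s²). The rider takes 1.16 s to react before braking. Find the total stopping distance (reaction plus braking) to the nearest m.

Total stopping distance ≈ 17 m

15 mph × 0.44704 = 6.7056 m/s.
a = μg = 0.26 × 9.8 = 2.548 m/s².
Reaction distance = v·t_r = 6.7056 × 1.16 = 7.778 m.
Braking distance = v²/(2a) = 6.7056² / (2 × 2.548) = 44.965 / 5.096 = 8.824 m.
Total = 7.778 + 8.824 = 16.602 m.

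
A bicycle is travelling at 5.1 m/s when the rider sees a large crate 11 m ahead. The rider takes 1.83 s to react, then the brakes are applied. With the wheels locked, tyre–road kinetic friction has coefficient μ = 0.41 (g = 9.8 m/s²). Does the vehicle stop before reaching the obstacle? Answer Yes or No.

a = μg = 0.41 × 9.8 = 4.018 m/s².
Reaction distance = 5.1000 × 1.83 = 9.333 m.
Braking distance = v²/(2a) = 26.010 / 8.036 = 3.237 m.
Total stopping distance = 9.333 + 3.237 = 12.570 m, vs 11 m available — it cannot stop in time and overshoots by 12.570 − 11 = 1.570 m.

No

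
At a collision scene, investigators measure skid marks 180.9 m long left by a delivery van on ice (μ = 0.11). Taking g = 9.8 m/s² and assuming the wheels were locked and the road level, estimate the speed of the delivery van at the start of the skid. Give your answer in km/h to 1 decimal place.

Deceleration a = μg = 0.11 × 9.8 = 1.078 m/s².
v = √(2a·d) = √(2 × 1.078 × 180.9) = √390.020 = 19.7489 m/s.
= 19.7489 × 3.6 = 71.096 km/h.

Initial speed ≈ 71.1 km/h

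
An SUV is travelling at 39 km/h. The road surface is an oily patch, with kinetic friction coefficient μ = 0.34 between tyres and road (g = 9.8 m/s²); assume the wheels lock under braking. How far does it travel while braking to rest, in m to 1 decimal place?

39 km/h ÷ 3.6 = 10.8333 m/s.
a = μg = 0.34 × 9.8 = 3.332 m/s².
Braking distance = v²/(2a) = 10.8333² / (2 × 3.332) = 117.360 / 6.664 = 17.611 m.

Braking distance ≈ 17.6 m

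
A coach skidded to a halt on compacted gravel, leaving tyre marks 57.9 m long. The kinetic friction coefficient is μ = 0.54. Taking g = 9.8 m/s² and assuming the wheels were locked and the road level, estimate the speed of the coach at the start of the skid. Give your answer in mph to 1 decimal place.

Initial speed ≈ 55.4 mph

Deceleration a = μg = 0.54 × 9.8 = 5.292 m/s².
v = √(2a·d) = √(2 × 5.292 × 57.9) = √612.814 = 24.7551 m/s.
= 24.7551 ÷ 0.44704 = 55.376 mph.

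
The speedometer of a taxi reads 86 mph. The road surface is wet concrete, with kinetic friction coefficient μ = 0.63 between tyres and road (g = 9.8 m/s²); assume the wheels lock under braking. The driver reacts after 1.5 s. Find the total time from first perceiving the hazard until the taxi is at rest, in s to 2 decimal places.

Total time ≈ 7.73 s

86 mph × 0.44704 = 38.4454 m/s.
a = μg = 0.63 × 9.8 = 6.174 m/s².
Braking time = v/a = 38.4454 / 6.174 = 6.227 s.
Total = 1.5 + 6.227 = 7.727 s.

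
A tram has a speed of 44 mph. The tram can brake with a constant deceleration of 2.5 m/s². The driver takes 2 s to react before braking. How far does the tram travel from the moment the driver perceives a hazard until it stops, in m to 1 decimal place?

44 mph × 0.44704 = 19.6698 m/s.
Reaction distance = v·t_r = 19.6698 × 2 = 39.340 m.
Braking distance = v²/(2a) = 19.6698² / (2 × 2.500) = 386.901 / 5.000 = 77.380 m.
Total = 39.340 + 77.380 = 116.720 m.

Total stopping distance ≈ 116.7 m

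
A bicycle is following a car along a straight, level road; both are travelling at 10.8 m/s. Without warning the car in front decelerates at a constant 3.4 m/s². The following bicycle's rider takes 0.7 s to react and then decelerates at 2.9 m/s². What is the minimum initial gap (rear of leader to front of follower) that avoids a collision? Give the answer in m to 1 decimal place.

Minimum gap ≈ 10.5 m

Leader travels v²/(2a_L) = 116.640 / 6.800 = 17.153 m before stopping.
Follower covers v·t_r = 10.8000 × 0.7 = 7.560 m while reacting, then v²/(2a_F) = 116.640 / 5.800 = 20.110 m while braking, for a total of 7.560 + 20.110 = 27.670 m.
Since a_F ≤ a_L and the follower starts braking later, the follower is never slower than the leader, so the closest approach is when both have stopped.
Minimum gap = 27.670 − 17.153 = 10.517 m.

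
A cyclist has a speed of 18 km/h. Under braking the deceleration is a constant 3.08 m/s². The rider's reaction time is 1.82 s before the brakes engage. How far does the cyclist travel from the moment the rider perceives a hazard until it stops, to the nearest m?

Total stopping distance ≈ 13 m

18 km/h ÷ 3.6 = 5.0000 m/s.
Reaction distance = v·t_r = 5.0000 × 1.82 = 9.100 m.
Braking distance = v²/(2a) = 5.0000² / (2 × 3.080) = 25.000 / 6.160 = 4.058 m.
Total = 9.100 + 4.058 = 13.158 m.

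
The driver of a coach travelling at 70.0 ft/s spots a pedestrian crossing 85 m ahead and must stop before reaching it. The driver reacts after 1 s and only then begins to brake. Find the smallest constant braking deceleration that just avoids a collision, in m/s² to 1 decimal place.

70 ft/s × 0.3048 = 21.3360 m/s.
Distance covered during reaction = 21.3360 × 1 = 21.336 m.
Distance available for braking: 85 − 21.336 = 63.664 m.
v² = 2a·d ⇒ a = v²/(2d) = 21.3360² / (2 × 63.664) = 455.225 / 127.328 = 3.5752 m/s².

Required deceleration ≈ 3.6 m/s²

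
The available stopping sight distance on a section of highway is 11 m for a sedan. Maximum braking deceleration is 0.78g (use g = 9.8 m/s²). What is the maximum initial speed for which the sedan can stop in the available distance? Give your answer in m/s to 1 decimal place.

Maximum speed ≈ 13.0 m/s

a = 0.78 × 9.8 = 7.644 m/s².
v²/(2a) = d ⇒ v = √(2 × 7.644 × 11) = √168.17 = 12.9680 m/s.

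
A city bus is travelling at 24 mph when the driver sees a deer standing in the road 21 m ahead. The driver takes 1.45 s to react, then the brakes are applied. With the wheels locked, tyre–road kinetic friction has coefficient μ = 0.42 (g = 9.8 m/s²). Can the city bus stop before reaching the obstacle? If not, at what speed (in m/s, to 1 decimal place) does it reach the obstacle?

No — it strikes the obstacle at 8.4 m/s

24 mph × 0.44704 = 10.7290 m/s.
a = μg = 0.42 × 9.8 = 4.116 m/s².
Reaction distance = 10.7290 × 1.45 = 15.557 m.
Braking distance needed to stop: v²/(2a) = 115.111 / 8.232 = 13.983 m, so total needed = 15.557 + 13.983 = 29.540 m > 21 m — it cannot stop.
Distance remaining when braking begins: 21 − 15.557 = 5.443 m.
v² = v₀² − 2a·d = 115.111 − 2 × 4.116 × 5.443 = 70.304 m²/s².
v = √70.304 = 8.385 m/s.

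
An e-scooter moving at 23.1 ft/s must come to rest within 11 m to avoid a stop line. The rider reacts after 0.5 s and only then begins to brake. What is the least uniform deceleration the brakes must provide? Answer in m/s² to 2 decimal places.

23.1 ft/s × 0.3048 = 7.0409 m/s.
Distance covered during reaction = 7.0409 × 0.5 = 3.520 m.
Distance available for braking: 11 − 3.520 = 7.480 m.
v² = 2a·d ⇒ a = v²/(2d) = 7.0409² / (2 × 7.480) = 49.574 / 14.960 = 3.3138 m/s².

Required deceleration ≈ 3.31 m/s²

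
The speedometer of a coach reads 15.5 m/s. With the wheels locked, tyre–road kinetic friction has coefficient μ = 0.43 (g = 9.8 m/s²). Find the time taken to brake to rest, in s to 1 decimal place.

a = μg = 0.43 × 9.8 = 4.214 m/s².
Braking time = v/a = 15.5000 / 4.214 = 3.678 s.

Braking time ≈ 3.7 s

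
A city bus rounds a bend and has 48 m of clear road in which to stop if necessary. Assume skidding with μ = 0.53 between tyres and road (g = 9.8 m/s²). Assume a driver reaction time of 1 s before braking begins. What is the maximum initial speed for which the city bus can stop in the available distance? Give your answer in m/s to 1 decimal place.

Maximum speed ≈ 17.7 m/s

a = μg = 0.53 × 9.8 = 5.194 m/s².
Stopping distance: v·t_r + v²/(2a) = 48 with t_r = 1 s and a = 5.194 m/s².
So v² + 10.388 v − 498.62 = 0.
Positive root: v = −a·t_r + √((a·t_r)² + 2a·d) = −5.194 + √(26.978 + 498.62) = 17.7319 m/s.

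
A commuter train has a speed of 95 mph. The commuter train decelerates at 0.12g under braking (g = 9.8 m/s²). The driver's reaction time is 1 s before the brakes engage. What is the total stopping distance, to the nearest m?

Total stopping distance ≈ 809 m

95 mph × 0.44704 = 42.4688 m/s.
a = 0.12 × 9.8 = 1.176 m/s².
Reaction distance = v·t_r = 42.4688 × 1 = 42.469 m.
Braking distance = v²/(2a) = 42.4688² / (2 × 1.176) = 1803.599 / 2.352 = 766.836 m.
Total = 42.469 + 766.836 = 809.305 m.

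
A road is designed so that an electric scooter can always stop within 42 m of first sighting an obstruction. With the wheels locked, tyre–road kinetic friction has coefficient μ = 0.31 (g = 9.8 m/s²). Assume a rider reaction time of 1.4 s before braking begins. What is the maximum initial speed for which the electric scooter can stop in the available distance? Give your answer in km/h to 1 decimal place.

a = μg = 0.31 × 9.8 = 3.038 m/s².
Stopping distance: v·t_r + v²/(2a) = 42 with t_r = 1.4 s and a = 3.038 m/s².
So v² + 8.506 v − 255.19 = 0.
Positive root: v = −a·t_r + √((a·t_r)² + 2a·d) = −4.253 + √(18.088 + 255.19) = 12.2781 m/s.
12.2781 m/s × 3.6 = 44.201 km/h.

Maximum speed ≈ 44.2 km/h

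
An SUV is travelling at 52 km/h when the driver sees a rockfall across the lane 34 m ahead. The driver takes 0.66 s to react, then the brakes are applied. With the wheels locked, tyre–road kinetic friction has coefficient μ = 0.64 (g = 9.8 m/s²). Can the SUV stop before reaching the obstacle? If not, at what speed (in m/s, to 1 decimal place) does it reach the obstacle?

Yes — it stops about 7.8 m short of the obstacle, so it never reaches it

52 km/h ÷ 3.6 = 14.4444 m/s.
a = μg = 0.64 × 9.8 = 6.272 m/s².
Reaction distance = 14.4444 × 0.66 = 9.533 m.
Braking distance = v²/(2a) = 208.641 / 12.544 = 16.633 m.
Total stopping distance = 9.533 + 16.633 = 26.166 m, vs 34 m available — it stops with 34 − 26.166 = 7.834 m to spare.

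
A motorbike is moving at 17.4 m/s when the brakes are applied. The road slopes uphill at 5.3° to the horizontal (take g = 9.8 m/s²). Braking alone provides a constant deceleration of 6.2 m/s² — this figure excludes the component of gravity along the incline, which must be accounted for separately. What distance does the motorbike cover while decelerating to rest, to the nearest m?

Gravity along the uphill slope adds to the braking deceleration: a_eff = 6.200 + 9.8·sin 5.3° = 6.200 + 0.905 = 7.105 m/s².
Braking distance = v²/(2a) = 17.4000² / (2 × 7.105) = 302.760 / 14.210 = 21.306 m.

Braking distance ≈ 21 m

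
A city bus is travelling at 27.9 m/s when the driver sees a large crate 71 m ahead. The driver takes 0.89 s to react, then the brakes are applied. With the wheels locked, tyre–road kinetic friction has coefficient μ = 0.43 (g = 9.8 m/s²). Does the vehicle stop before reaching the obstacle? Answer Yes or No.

No

a = μg = 0.43 × 9.8 = 4.214 m/s².
Reaction distance = 27.9000 × 0.89 = 24.831 m.
Braking distance = v²/(2a) = 778.410 / 8.428 = 92.360 m.
Total stopping distance = 24.831 + 92.360 = 117.191 m, vs 71 m available — it cannot stop in time and overshoots by 117.191 − 71 = 46.191 m.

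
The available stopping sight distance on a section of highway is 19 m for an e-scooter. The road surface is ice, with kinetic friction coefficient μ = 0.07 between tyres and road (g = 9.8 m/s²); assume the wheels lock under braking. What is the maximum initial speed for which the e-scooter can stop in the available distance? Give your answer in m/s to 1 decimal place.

Maximum speed ≈ 5.1 m/s

a = μg = 0.07 × 9.8 = 0.686 m/s².
v²/(2a) = d ⇒ v = √(2 × 0.686 × 19) = √26.07 = 5.1059 m/s.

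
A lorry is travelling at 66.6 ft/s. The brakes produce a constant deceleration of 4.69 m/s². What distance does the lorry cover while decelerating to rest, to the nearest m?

66.6 ft/s × 0.3048 = 20.2997 m/s.
Braking distance = v²/(2a) = 20.2997² / (2 × 4.690) = 412.078 / 9.380 = 43.932 m.

Braking distance ≈ 44 m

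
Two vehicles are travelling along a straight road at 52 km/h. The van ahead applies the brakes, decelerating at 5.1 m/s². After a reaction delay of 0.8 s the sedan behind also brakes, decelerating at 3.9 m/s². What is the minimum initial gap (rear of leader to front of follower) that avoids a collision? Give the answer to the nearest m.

Minimum gap ≈ 18 m

52 km/h ÷ 3.6 = 14.4444 m/s.
Leader travels v²/(2a_L) = 208.641 / 10.200 = 20.455 m before stopping.
Follower covers v·t_r = 14.4444 × 0.8 = 11.556 m while reacting, then v²/(2a_F) = 208.641 / 7.800 = 26.749 m while braking, for a total of 11.556 + 26.749 = 38.305 m.
Since a_F ≤ a_L and the follower starts braking later, the follower is never slower than the leader, so the closest approach is when both have stopped.
Minimum gap = 38.305 − 20.455 = 17.850 m.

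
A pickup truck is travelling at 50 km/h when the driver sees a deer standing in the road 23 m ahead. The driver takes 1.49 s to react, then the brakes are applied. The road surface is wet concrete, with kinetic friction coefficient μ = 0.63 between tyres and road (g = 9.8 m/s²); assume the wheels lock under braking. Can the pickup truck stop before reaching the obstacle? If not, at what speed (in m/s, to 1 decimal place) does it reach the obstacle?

50 km/h ÷ 3.6 = 13.8889 m/s.
a = μg = 0.63 × 9.8 = 6.174 m/s².
Reaction distance = 13.8889 × 1.49 = 20.694 m.
Braking distance needed to stop: v²/(2a) = 192.902 / 12.348 = 15.622 m, so total needed = 20.694 + 15.622 = 36.316 m > 23 m — it cannot stop.
Distance remaining when braking begins: 23 − 20.694 = 2.306 m.
v² = v₀² − 2a·d = 192.902 − 2 × 6.174 × 2.306 = 164.428 m²/s².
v = √164.428 = 12.823 m/s.

No — it strikes the obstacle at 12.8 m/s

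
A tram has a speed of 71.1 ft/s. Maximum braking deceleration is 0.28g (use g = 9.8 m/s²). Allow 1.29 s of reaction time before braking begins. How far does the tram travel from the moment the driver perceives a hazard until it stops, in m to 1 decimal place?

Total stopping distance ≈ 113.5 m

71.1 ft/s × 0.3048 = 21.6713 m/s.
a = 0.28 × 9.8 = 2.744 m/s².
Reaction distance = v·t_r = 21.6713 × 1.29 = 27.956 m.
Braking distance = v²/(2a) = 21.6713² / (2 × 2.744) = 469.645 / 5.488 = 85.577 m.
Total = 27.956 + 85.577 = 113.533 m.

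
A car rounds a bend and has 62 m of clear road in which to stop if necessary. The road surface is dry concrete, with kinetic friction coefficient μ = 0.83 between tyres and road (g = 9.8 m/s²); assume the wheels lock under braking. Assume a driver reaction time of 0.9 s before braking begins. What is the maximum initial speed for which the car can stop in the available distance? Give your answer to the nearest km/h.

a = μg = 0.83 × 9.8 = 8.134 m/s².
Stopping distance: v·t_r + v²/(2a) = 62 with t_r = 0.9 s and a = 8.134 m/s².
So v² + 14.641 v − 1008.62 = 0.
Positive root: v = −a·t_r + √((a·t_r)² + 2a·d) = −7.321 + √(53.597 + 1008.62) = 25.2707 m/s.
25.2707 m/s × 3.6 = 90.975 km/h.

Maximum speed ≈ 91 km/h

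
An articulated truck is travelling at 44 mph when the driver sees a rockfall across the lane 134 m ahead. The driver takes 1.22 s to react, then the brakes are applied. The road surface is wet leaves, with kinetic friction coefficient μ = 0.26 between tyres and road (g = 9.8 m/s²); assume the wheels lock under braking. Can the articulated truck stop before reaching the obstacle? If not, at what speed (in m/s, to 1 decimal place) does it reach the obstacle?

44 mph × 0.44704 = 19.6698 m/s.
a = μg = 0.26 × 9.8 = 2.548 m/s².
Reaction distance = 19.6698 × 1.22 = 23.997 m.
Braking distance = v²/(2a) = 386.901 / 5.096 = 75.922 m.
Total stopping distance = 23.997 + 75.922 = 99.919 m, vs 134 m available — it stops with 134 − 99.919 = 34.081 m to spare.

Yes — it stops about 34.1 m short of the obstacle, so it never reaches it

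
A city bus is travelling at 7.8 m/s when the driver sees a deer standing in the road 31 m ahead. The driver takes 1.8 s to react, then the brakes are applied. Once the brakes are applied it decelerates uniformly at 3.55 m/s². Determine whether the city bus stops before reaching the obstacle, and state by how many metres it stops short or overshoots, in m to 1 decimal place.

Yes — it stops 8.4 m short of the obstacle

Reaction distance = 7.8000 × 1.8 = 14.040 m.
Braking distance = v²/(2a) = 60.840 / 7.100 = 8.569 m.
Total stopping distance = 14.040 + 8.569 = 22.609 m, vs 31 m available — it stops with 31 − 22.609 = 8.391 m to spare.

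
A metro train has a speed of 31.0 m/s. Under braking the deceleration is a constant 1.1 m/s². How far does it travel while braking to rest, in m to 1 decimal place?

Braking distance ≈ 436.8 m

Braking distance = v²/(2a) = 31.0000² / (2 × 1.100) = 961.000 / 2.200 = 436.818 m.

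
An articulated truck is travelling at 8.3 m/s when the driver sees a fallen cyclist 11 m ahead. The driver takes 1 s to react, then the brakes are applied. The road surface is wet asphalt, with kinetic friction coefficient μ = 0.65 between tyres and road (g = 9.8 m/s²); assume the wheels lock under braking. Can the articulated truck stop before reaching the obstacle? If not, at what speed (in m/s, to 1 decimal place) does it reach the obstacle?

a = μg = 0.65 × 9.8 = 6.370 m/s².
Reaction distance = 8.3000 × 1 = 8.300 m.
Braking distance needed to stop: v²/(2a) = 68.890 / 12.740 = 5.407 m, so total needed = 8.300 + 5.407 = 13.707 m > 11 m — it cannot stop.
Distance remaining when braking begins: 11 − 8.300 = 2.700 m.
v² = v₀² − 2a·d = 68.890 − 2 × 6.370 × 2.700 = 34.492 m²/s².
v = √34.492 = 5.873 m/s.

No — it strikes the obstacle at 5.9 m/s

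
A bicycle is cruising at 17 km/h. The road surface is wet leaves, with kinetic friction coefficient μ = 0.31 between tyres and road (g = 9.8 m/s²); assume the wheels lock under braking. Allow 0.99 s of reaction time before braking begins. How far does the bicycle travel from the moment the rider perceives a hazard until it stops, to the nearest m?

17 km/h ÷ 3.6 = 4.7222 m/s.
a = μg = 0.31 × 9.8 = 3.038 m/s².
Reaction distance = v·t_r = 4.7222 × 0.99 = 4.675 m.
Braking distance = v²/(2a) = 4.7222² / (2 × 3.038) = 22.299 / 6.076 = 3.670 m.
Total = 4.675 + 3.670 = 8.345 m.

Total stopping distance ≈ 8 m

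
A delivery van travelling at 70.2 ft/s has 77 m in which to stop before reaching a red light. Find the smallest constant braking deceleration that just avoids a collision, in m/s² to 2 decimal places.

Required deceleration ≈ 2.97 m/s²

70.2 ft/s × 0.3048 = 21.3970 m/s.
v² = 2a·d ⇒ a = v²/(2d) = 21.3970² / (2 × 77.000) = 457.832 / 154.000 = 2.9729 m/s².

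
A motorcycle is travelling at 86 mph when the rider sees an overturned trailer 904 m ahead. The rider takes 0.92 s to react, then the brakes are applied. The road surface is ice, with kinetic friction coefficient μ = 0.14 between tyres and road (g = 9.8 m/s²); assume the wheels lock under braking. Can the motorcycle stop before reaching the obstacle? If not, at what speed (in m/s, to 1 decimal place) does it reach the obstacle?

86 mph × 0.44704 = 38.4454 m/s.
a = μg = 0.14 × 9.8 = 1.372 m/s².
Reaction distance = 38.4454 × 0.92 = 35.370 m.
Braking distance = v²/(2a) = 1478.049 / 2.744 = 538.648 m.
Total stopping distance = 35.370 + 538.648 = 574.018 m, vs 904 m available — it stops with 904 − 574.018 = 329.982 m to spare.

Yes — it stops about 330.0 m short of the obstacle, so it never reaches it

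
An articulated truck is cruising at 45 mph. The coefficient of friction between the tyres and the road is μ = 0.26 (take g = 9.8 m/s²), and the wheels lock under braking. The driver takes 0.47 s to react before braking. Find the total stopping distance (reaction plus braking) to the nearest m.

45 mph × 0.44704 = 20.1168 m/s.
a = μg = 0.26 × 9.8 = 2.548 m/s².
Reaction distance = v·t_r = 20.1168 × 0.47 = 9.455 m.
Braking distance = v²/(2a) = 20.1168² / (2 × 2.548) = 404.686 / 5.096 = 79.412 m.
Total = 9.455 + 79.412 = 88.867 m.

Total stopping distance ≈ 89 m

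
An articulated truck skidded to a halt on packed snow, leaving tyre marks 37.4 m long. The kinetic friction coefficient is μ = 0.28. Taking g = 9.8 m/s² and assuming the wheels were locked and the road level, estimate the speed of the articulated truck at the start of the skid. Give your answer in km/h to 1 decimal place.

Initial speed ≈ 51.6 km/h

Deceleration a = μg = 0.28 × 9.8 = 2.744 m/s².
v = √(2a·d) = √(2 × 2.744 × 37.4) = √205.251 = 14.3266 m/s.
= 14.3266 × 3.6 = 51.576 km/h.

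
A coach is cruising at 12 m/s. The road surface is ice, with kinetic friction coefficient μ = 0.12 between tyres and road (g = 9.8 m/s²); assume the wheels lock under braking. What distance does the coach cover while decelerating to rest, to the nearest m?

Braking distance ≈ 61 m

a = μg = 0.12 × 9.8 = 1.176 m/s².
Braking distance = v²/(2a) = 12.0000² / (2 × 1.176) = 144.000 / 2.352 = 61.224 m.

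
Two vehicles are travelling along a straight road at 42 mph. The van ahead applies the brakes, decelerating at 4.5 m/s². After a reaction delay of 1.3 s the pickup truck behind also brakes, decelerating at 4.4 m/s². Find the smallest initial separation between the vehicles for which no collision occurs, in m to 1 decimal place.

Minimum gap ≈ 25.3 m

42 mph × 0.44704 = 18.7757 m/s.
Leader travels v²/(2a_L) = 352.527 / 9.000 = 39.170 m before stopping.
Follower covers v·t_r = 18.7757 × 1.3 = 24.408 m while reacting, then v²/(2a_F) = 352.527 / 8.800 = 40.060 m while braking, for a total of 24.408 + 40.060 = 64.468 m.
Since a_F ≤ a_L and the follower starts braking later, the follower is never slower than the leader, so the closest approach is when both have stopped.
Minimum gap = 64.468 − 39.170 = 25.298 m.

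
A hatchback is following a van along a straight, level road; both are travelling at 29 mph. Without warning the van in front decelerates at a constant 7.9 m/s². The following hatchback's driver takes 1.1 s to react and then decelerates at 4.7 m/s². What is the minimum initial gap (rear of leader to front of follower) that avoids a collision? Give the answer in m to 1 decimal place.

Minimum gap ≈ 21.5 m

29 mph × 0.44704 = 12.9642 m/s.
Leader travels v²/(2a_L) = 168.070 / 15.800 = 10.637 m before stopping.
Follower covers v·t_r = 12.9642 × 1.1 = 14.261 m while reacting, then v²/(2a_F) = 168.070 / 9.400 = 17.880 m while braking, for a total of 14.261 + 17.880 = 32.141 m.
Since a_F ≤ a_L and the follower starts braking later, the follower is never slower than the leader, so the closest approach is when both have stopped.
Minimum gap = 32.141 − 10.637 = 21.504 m.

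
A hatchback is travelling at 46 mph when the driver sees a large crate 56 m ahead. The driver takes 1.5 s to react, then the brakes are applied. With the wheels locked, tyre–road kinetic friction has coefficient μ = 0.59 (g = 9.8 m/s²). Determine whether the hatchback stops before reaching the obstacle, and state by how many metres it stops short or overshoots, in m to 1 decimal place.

No — it overshoots by 11.4 m

46 mph × 0.44704 = 20.5638 m/s.
a = μg = 0.59 × 9.8 = 5.782 m/s².
Reaction distance = 20.5638 × 1.5 = 30.846 m.
Braking distance = v²/(2a) = 422.870 / 11.564 = 36.568 m.
Total stopping distance = 30.846 + 36.568 = 67.414 m, vs 56 m available — it cannot stop in time and overshoots by 67.414 − 56 = 11.414 m.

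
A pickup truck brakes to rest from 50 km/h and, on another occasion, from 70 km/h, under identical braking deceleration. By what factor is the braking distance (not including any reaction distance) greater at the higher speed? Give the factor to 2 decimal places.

Factor ≈ 1.96

Braking distance d = v²/(2a), so with a fixed, d ∝ v².
Factor = (70/50)² = 1.4000² = 1.9600.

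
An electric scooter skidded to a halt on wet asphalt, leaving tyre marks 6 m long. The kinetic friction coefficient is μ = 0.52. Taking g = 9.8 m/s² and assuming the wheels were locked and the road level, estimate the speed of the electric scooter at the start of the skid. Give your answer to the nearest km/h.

Deceleration a = μg = 0.52 × 9.8 = 5.096 m/s².
v = √(2a·d) = √(2 × 5.096 × 6) = √61.152 = 7.8200 m/s.
= 7.8200 × 3.6 = 28.152 km/h.

Initial speed ≈ 28 km/h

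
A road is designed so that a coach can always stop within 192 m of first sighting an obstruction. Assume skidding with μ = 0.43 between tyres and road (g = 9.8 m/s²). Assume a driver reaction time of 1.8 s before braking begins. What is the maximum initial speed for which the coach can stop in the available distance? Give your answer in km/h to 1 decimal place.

Maximum speed ≈ 120.1 km/h

a = μg = 0.43 × 9.8 = 4.214 m/s².
Stopping distance: v·t_r + v²/(2a) = 192 with t_r = 1.8 s and a = 4.214 m/s².
So v² + 15.170 v − 1618.18 = 0.
Positive root: v = −a·t_r + √((a·t_r)² + 2a·d) = −7.585 + √(57.532 + 1618.18) = 33.3505 m/s.
33.3505 m/s × 3.6 = 120.062 km/h.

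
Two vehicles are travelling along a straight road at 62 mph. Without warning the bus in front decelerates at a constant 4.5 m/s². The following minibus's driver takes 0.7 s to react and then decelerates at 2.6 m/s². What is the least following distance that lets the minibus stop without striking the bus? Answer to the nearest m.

Minimum gap ≈ 82 m

62 mph × 0.44704 = 27.7165 m/s.
Leader travels v²/(2a_L) = 768.204 / 9.000 = 85.356 m before stopping.
Follower covers v·t_r = 27.7165 × 0.7 = 19.402 m while reacting, then v²/(2a_F) = 768.204 / 5.200 = 147.732 m while braking, for a total of 19.402 + 147.732 = 167.134 m.
Since a_F ≤ a_L and the follower starts braking later, the follower is never slower than the leader, so the closest approach is when both have stopped.
Minimum gap = 167.134 − 85.356 = 81.778 m.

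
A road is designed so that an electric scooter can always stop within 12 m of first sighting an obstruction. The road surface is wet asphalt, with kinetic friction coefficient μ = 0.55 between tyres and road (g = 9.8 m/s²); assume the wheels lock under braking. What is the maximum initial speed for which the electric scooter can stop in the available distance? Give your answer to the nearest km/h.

Maximum speed ≈ 41 km/h

a = μg = 0.55 × 9.8 = 5.390 m/s².
v²/(2a) = d ⇒ v = √(2 × 5.390 × 12) = √129.36 = 11.3737 m/s.
11.3737 m/s × 3.6 = 40.945 km/h.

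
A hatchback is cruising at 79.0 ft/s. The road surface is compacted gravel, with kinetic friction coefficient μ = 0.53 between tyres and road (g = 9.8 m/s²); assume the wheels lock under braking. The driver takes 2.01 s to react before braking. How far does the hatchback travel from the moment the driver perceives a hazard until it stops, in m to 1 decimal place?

79 ft/s × 0.3048 = 24.0792 m/s.
a = μg = 0.53 × 9.8 = 5.194 m/s².
Reaction distance = v·t_r = 24.0792 × 2.01 = 48.399 m.
Braking distance = v²/(2a) = 24.0792² / (2 × 5.194) = 579.808 / 10.388 = 55.815 m.
Total = 48.399 + 55.815 = 104.214 m.

Total stopping distance ≈ 104.2 m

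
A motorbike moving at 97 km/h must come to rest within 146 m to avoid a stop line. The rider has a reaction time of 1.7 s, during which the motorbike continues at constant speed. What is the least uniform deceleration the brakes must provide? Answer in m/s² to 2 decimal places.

97 km/h ÷ 3.6 = 26.9444 m/s.
Distance covered during reaction = 26.9444 × 1.7 = 45.805 m.
Distance available for braking: 146 − 45.805 = 100.195 m.
v² = 2a·d ⇒ a = v²/(2d) = 26.9444² / (2 × 100.195) = 726.001 / 200.390 = 3.6229 m/s².

Required deceleration ≈ 3.62 m/s²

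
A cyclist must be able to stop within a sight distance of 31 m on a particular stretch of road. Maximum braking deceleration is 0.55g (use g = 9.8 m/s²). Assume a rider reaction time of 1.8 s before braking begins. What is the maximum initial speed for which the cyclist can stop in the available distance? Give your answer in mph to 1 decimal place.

a = 0.55 × 9.8 = 5.390 m/s².
Stopping distance: v·t_r + v²/(2a) = 31 with t_r = 1.8 s and a = 5.390 m/s².
So v² + 19.404 v − 334.18 = 0.
Positive root: v = −a·t_r + √((a·t_r)² + 2a·d) = −9.702 + √(94.129 + 334.18) = 10.9936 m/s.
10.9936 m/s ÷ 0.44704 = 24.592 mph.

Maximum speed ≈ 24.6 mph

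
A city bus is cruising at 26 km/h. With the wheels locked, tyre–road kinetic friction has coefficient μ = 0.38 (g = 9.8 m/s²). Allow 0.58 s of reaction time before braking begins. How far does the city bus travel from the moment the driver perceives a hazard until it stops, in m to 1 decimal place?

26 km/h ÷ 3.6 = 7.2222 m/s.
a = μg = 0.38 × 9.8 = 3.724 m/s².
Reaction distance = v·t_r = 7.2222 × 0.58 = 4.189 m.
Braking distance = v²/(2a) = 7.2222² / (2 × 3.724) = 52.160 / 7.448 = 7.003 m.
Total = 4.189 + 7.003 = 11.192 m.

Total stopping distance ≈ 11.2 m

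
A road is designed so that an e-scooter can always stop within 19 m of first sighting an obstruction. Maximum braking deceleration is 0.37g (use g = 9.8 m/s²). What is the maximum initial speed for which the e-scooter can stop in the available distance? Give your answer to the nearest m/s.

Maximum speed ≈ 12 m/s

a = 0.37 × 9.8 = 3.626 m/s².
v²/(2a) = d ⇒ v = √(2 × 3.626 × 19) = √137.79 = 11.7384 m/s.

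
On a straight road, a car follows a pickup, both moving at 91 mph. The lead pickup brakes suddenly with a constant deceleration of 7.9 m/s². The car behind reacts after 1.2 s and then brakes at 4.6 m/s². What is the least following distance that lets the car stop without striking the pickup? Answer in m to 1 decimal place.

91 mph × 0.44704 = 40.6806 m/s.
Leader travels v²/(2a_L) = 1654.911 / 15.800 = 104.741 m before stopping.
Follower covers v·t_r = 40.6806 × 1.2 = 48.817 m while reacting, then v²/(2a_F) = 1654.911 / 9.200 = 179.882 m while braking, for a total of 48.817 + 179.882 = 228.699 m.
Since a_F ≤ a_L and the follower starts braking later, the follower is never slower than the leader, so the closest approach is when both have stopped.
Minimum gap = 228.699 − 104.741 = 123.958 m.

Minimum gap ≈ 124.0 m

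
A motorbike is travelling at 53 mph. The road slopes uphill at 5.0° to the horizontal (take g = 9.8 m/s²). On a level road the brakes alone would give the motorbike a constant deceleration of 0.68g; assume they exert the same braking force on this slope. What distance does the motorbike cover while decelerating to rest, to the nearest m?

53 mph × 0.44704 = 23.6931 m/s.
a = 0.68 × 9.8 = 6.664 m/s².
Gravity along the uphill slope adds to the braking deceleration: a_eff = 6.664 + 9.8·sin 5.0° = 6.664 + 0.854 = 7.518 m/s².
Braking distance = v²/(2a) = 23.6931² / (2 × 7.518) = 561.363 / 15.036 = 37.335 m.

Braking distance ≈ 37 m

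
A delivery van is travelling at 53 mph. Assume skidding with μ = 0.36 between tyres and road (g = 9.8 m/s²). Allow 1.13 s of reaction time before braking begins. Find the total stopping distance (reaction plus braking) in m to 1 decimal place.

53 mph × 0.44704 = 23.6931 m/s.
a = μg = 0.36 × 9.8 = 3.528 m/s².
Reaction distance = v·t_r = 23.6931 × 1.13 = 26.773 m.
Braking distance = v²/(2a) = 23.6931² / (2 × 3.528) = 561.363 / 7.056 = 79.558 m.
Total = 26.773 + 79.558 = 106.331 m.

Total stopping distance ≈ 106.3 m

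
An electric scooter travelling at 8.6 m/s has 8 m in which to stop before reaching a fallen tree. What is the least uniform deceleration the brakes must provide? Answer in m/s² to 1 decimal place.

v² = 2a·d ⇒ a = v²/(2d) = 8.6000² / (2 × 8.000) = 73.960 / 16.000 = 4.6225 m/s².

Required deceleration ≈ 4.6 m/s²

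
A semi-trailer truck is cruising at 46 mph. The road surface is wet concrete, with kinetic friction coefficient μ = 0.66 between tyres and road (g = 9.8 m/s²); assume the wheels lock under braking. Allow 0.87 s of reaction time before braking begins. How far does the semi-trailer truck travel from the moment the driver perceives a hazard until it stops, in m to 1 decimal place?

Total stopping distance ≈ 50.6 m

46 mph × 0.44704 = 20.5638 m/s.
a = μg = 0.66 × 9.8 = 6.468 m/s².
Reaction distance = v·t_r = 20.5638 × 0.87 = 17.891 m.
Braking distance = v²/(2a) = 20.5638² / (2 × 6.468) = 422.870 / 12.936 = 32.689 m.
Total = 17.891 + 32.689 = 50.580 m.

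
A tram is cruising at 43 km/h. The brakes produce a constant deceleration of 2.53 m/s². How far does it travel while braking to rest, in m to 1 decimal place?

43 km/h ÷ 3.6 = 11.9444 m/s.
Braking distance = v²/(2a) = 11.9444² / (2 × 2.530) = 142.669 / 5.060 = 28.195 m.

Braking distance ≈ 28.2 m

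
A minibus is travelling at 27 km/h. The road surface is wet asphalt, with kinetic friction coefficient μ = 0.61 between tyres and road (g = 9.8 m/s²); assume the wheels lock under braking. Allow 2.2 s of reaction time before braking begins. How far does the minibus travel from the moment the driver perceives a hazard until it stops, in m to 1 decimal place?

Total stopping distance ≈ 21.2 m

27 km/h ÷ 3.6 = 7.5000 m/s.
a = μg = 0.61 × 9.8 = 5.978 m/s².
Reaction distance = v·t_r = 7.5000 × 2.2 = 16.500 m.
Braking distance = v²/(2a) = 7.5000² / (2 × 5.978) = 56.250 / 11.956 = 4.705 m.
Total = 16.500 + 4.705 = 21.205 m.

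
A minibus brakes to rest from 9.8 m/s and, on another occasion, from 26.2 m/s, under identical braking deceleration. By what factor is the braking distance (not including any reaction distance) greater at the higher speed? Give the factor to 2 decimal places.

Braking distance d = v²/(2a), so with a fixed, d ∝ v².
Factor = (26.2/9.8)² = 2.6735² = 7.1476.

Factor ≈ 7.15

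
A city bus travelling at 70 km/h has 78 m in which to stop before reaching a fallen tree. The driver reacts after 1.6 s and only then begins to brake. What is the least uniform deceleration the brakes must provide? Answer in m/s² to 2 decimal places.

70 km/h ÷ 3.6 = 19.4444 m/s.
Distance covered during reaction = 19.4444 × 1.6 = 31.111 m.
Distance available for braking: 78 − 31.111 = 46.889 m.
v² = 2a·d ⇒ a = v²/(2d) = 19.4444² / (2 × 46.889) = 378.085 / 93.778 = 4.0317 m/s².

Required deceleration ≈ 4.03 m/s²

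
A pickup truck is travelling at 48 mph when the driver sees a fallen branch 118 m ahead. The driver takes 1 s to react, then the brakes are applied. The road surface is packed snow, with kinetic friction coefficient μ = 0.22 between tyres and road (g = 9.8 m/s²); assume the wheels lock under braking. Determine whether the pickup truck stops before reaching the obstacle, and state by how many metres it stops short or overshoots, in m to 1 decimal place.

48 mph × 0.44704 = 21.4579 m/s.
a = μg = 0.22 × 9.8 = 2.156 m/s².
Reaction distance = 21.4579 × 1 = 21.458 m.
Braking distance = v²/(2a) = 460.441 / 4.312 = 106.781 m.
Total stopping distance = 21.458 + 106.781 = 128.239 m, vs 118 m available — it cannot stop in time and overshoots by 128.239 − 118 = 10.239 m.

No — it overshoots by 10.2 m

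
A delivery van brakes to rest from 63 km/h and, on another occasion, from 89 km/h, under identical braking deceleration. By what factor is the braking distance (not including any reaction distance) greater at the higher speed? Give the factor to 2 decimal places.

Braking distance d = v²/(2a), so with a fixed, d ∝ v².
Factor = (89/63)² = 1.4127² = 1.9957.

Factor ≈ 2.00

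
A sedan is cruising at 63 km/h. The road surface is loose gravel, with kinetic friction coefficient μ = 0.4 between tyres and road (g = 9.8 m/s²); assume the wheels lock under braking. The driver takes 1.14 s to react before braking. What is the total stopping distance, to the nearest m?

Total stopping distance ≈ 59 m

63 km/h ÷ 3.6 = 17.5000 m/s.
a = μg = 0.4 × 9.8 = 3.920 m/s².
Reaction distance = v·t_r = 17.5000 × 1.14 = 19.950 m.
Braking distance = v²/(2a) = 17.5000² / (2 × 3.920) = 306.250 / 7.840 = 39.062 m.
Total = 19.950 + 39.062 = 59.012 m.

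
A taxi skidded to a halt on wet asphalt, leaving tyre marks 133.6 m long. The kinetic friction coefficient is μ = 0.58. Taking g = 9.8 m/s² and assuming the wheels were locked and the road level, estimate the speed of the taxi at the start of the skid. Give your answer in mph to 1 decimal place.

Initial speed ≈ 87.2 mph

Deceleration a = μg = 0.58 × 9.8 = 5.684 m/s².
v = √(2a·d) = √(2 × 5.684 × 133.6) = √1518.765 = 38.9713 m/s.
= 38.9713 ÷ 0.44704 = 87.176 mph.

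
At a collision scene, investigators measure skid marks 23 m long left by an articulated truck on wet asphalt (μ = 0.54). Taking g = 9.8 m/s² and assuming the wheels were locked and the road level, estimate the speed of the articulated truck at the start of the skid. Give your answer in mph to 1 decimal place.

Deceleration a = μg = 0.54 × 9.8 = 5.292 m/s².
v = √(2a·d) = √(2 × 5.292 × 23) = √243.432 = 15.6023 m/s.
= 15.6023 ÷ 0.44704 = 34.901 mph.

Initial speed ≈ 34.9 mph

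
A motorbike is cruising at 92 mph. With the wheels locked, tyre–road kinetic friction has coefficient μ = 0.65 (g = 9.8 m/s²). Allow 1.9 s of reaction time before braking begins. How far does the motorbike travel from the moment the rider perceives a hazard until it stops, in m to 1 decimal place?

Total stopping distance ≈ 210.9 m

92 mph × 0.44704 = 41.1277 m/s.
a = μg = 0.65 × 9.8 = 6.370 m/s².
Reaction distance = v·t_r = 41.1277 × 1.9 = 78.143 m.
Braking distance = v²/(2a) = 41.1277² / (2 × 6.370) = 1691.488 / 12.740 = 132.770 m.
Total = 78.143 + 132.770 = 210.913 m.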